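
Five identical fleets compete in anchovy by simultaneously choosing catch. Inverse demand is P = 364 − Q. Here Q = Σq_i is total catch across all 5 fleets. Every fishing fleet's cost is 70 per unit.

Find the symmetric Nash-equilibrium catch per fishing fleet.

A representative fishing fleet's profit is π_i = q_i(364 − Q) − 70q_i, with Q = q_i + Σ_{j≠i} q_j.
First-order condition: 294 − 2q_i − Σ_{j≠i} q_j = 0.
Imposing symmetry (q_j = q for all j) turns Σ_{j≠i} q_j into 4q, so 294 = 6q and q = 49.

49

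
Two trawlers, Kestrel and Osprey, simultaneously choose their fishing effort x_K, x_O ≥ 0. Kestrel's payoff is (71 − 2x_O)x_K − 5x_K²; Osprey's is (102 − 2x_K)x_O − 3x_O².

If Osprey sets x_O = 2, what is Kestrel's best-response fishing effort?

6.7

Expanding Kestrel's payoff: 71x_K − 2x_Ox_K − 5x_K².
∂π/∂x_K = 71 − 2x_O − 10x_K = 0, so x_K = 7.1 − 0.2x_O.
At x_O = 2: x_K = 7.1 − 0.2·2 = 6.7.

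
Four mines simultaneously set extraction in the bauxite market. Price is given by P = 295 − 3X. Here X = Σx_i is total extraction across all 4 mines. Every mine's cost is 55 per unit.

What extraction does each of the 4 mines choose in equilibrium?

16

A representative mine's profit is π_i = x_i(295 − 3X) − 55x_i, with X = x_i + Σ_{j≠i} x_j.
First-order condition: 240 − 6x_i − 3Σ_{j≠i} x_j = 0.
Imposing symmetry (x_j = x for all j) turns Σ_{j≠i} x_j into 3x, so 240 = 15x and x = 16.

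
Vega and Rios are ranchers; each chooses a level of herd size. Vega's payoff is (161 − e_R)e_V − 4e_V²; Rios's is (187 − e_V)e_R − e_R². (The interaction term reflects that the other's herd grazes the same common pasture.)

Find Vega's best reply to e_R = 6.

Expanding Vega's payoff: 161e_V − e_Re_V − 4e_V².
∂π/∂e_V = 161 − e_R − 8e_V = 0, so e_V = 20.125 − 0.125e_R.
At e_R = 6: e_V = 20.125 − 0.125·6 = 19.375.

19.375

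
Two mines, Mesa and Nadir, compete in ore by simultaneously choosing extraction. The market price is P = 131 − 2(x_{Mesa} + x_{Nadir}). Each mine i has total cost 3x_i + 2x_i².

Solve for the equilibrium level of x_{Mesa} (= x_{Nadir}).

Mine Mesa's profit: π = x_{Mesa}(131 − 2(x_{Mesa} + x_{Nadir})) − 3x_{Mesa} − 2x_{Mesa}².
∂π/∂x_{Mesa} = 128 − 8x_{Mesa} − 2x_{Nadir} = 0, so x_{Mesa} = 16 − 0.25x_{Nadir}.
By symmetry x_{Nadir} = x_{Mesa}; substituting into the reaction function, 1.25x_{Mesa} = 16 and x_{Mesa} = 12.8.

12.8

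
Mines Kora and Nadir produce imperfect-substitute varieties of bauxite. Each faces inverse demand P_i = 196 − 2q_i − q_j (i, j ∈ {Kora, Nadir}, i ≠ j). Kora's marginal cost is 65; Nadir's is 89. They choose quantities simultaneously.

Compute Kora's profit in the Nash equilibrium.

Mine Kora's profit: π = q_{Kora}(196 − 2q_{Kora} − q_{Nadir}) − 65q_{Kora}.
∂π/∂q_{Kora} = 131 − 4q_{Kora} − q_{Nadir} = 0 ⇒ q_{Kora} = 32.75 − 0.25q_{Nadir}.
Similarly q_{Nadir} = 26.75 − 0.25q_{Kora}.
Plugging q_{Nadir} into Kora's best response: q_{Kora} = 32.75 − 0.25(26.75 − 0.25q_{Kora}) ⇒ 0.9375q_{Kora} = 26.0625, so q_{Kora} = 27.8.
Then q_{Nadir} = 26.75 − 0.25·27.8 = 19.8.
P_{Kora} = 196 − 2·27.8 − 19.8 = 120.6.
Profit = (120.6 − 65)·27.8 = 1545.68.

1545.68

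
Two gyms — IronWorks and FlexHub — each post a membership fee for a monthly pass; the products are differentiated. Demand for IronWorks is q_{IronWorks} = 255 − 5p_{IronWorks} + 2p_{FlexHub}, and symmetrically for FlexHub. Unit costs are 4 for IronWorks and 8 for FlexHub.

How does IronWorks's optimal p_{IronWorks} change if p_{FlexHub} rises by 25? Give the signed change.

IronWorks's profit: π = (p_{IronWorks} − 4)(255 − 5p_{IronWorks} + 2p_{FlexHub}).
∂π/∂p_{IronWorks} = 275 − 10p_{IronWorks} + 2p_{FlexHub} = 0 ⇒ p_{IronWorks} = 27.5 + 0.2p_{FlexHub}.
The reaction-function slope is 0.2, so a 25-unit rise in p_{FlexHub} moves p_{IronWorks} by 0.2 × 25 = 5. IronWorks's best response rises — the actions are strategic complements.

5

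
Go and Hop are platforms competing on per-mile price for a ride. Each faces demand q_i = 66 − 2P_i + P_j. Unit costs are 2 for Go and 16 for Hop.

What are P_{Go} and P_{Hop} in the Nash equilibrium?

Go's profit: π = (P_{Go} − 2)(66 − 2P_{Go} + P_{Hop}).
∂π/∂P_{Go} = 70 − 4P_{Go} + P_{Hop} = 0 ⇒ P_{Go} = 17.5 + 0.25P_{Hop}.
Similarly P_{Hop} = 24.5 + 0.25P_{Go}.
Substituting the second reaction function into the first: P_{Go} = 17.5 + 0.25(24.5 + 0.25P_{Go}), which gives 0.9375P_{Go} = 23.625 ⇒ P_{Go} = 25.2.
Then P_{Hop} = 24.5 + 0.25·25.2 = 30.8.

25.2, 30.8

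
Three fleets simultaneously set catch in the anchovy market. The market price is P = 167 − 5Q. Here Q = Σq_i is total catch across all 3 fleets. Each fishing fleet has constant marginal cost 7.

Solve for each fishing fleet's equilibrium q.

A representative fishing fleet's profit is π_i = q_i(167 − 5Q) − 7q_i, with Q = q_i + Σ_{j≠i} q_j.
First-order condition: 160 − 10q_i − 5Σ_{j≠i} q_j = 0.
Imposing symmetry (q_j = q for all j) turns Σ_{j≠i} q_j into 2q, so 160 = 20q and q = 8.

8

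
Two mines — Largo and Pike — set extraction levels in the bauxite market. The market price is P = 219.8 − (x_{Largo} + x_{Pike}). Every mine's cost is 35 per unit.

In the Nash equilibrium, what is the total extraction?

123.2

Mine Largo's profit: π = x_{Largo}(219.8 − (x_{Largo} + x_{Pike})) − 35x_{Largo}.
∂π/∂x_{Largo} = 184.8 − 2x_{Largo} − x_{Pike} = 0, so x_{Largo} = 92.4 − 0.5x_{Pike}.
The game is symmetric, so in equilibrium x_{Pike} = x_{Largo}: the reaction function gives 1.5x_{Largo} = 92.4, hence x_{Largo} = 61.6.
Total extraction: 61.6 + 61.6 = 123.2.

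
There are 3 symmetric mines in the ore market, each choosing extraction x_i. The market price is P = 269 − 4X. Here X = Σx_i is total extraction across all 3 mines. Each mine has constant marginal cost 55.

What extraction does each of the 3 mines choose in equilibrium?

13.375

A representative mine's profit is π_i = x_i(269 − 4X) − 55x_i, with X = x_i + Σ_{j≠i} x_j.
First-order condition: 214 − 8x_i − 4Σ_{j≠i} x_j = 0.
Imposing symmetry (x_j = x for all j) turns Σ_{j≠i} x_j into 2x, so 214 = 16x and x = 13.375.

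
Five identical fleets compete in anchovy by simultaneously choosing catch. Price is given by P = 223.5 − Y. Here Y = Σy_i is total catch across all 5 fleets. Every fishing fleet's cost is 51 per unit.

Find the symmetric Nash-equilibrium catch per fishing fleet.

28.75

A representative fishing fleet's profit is π_i = y_i(223.5 − Y) − 51y_i, with Y = y_i + Σ_{j≠i} y_j.
First-order condition: 172.5 − 2y_i − Σ_{j≠i} y_j = 0.
With identical fishing fleets, set every y_j = y: then 172.5 − 2y − 4y = 0, i.e. y = 172.5/6 = 28.75.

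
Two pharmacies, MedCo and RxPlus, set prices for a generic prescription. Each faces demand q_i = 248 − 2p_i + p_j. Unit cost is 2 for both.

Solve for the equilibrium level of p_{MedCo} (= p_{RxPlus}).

84

MedCo's profit: π = (p_{MedCo} − 2)(248 − 2p_{MedCo} + p_{RxPlus}).
∂π/∂p_{MedCo} = 252 − 4p_{MedCo} + p_{RxPlus} = 0 ⇒ p_{MedCo} = 63 + 0.25p_{RxPlus}.
The game is symmetric, so in equilibrium p_{RxPlus} = p_{MedCo}: the reaction function gives 0.75p_{MedCo} = 63, hence p_{MedCo} = 84.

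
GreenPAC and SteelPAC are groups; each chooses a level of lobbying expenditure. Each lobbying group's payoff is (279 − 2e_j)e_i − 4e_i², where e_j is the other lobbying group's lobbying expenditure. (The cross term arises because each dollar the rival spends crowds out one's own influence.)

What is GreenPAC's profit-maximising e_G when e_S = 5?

33.625

GreenPAC's payoff is (279 − 2e_S)e_G − 4e_G².
∂π/∂e_G = 279 − 2e_S − 8e_G = 0, so e_G = 34.875 − 0.25e_S.
At e_S = 5: e_G = 34.875 − 0.25·5 = 33.625.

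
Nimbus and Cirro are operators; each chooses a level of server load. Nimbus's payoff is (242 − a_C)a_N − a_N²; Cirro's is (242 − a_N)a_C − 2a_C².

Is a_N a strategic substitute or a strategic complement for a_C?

strategic substitutes

Expanding Nimbus's payoff: 242a_N − a_Ca_N − a_N².
∂π/∂a_N = 242 − a_C − 2a_N = 0, so a_N = 121 − 0.5a_C.
The best-response slope da_N/da_C = −0.5 < 0: the reaction function is downward-sloping, so the choices are strategic substitutes.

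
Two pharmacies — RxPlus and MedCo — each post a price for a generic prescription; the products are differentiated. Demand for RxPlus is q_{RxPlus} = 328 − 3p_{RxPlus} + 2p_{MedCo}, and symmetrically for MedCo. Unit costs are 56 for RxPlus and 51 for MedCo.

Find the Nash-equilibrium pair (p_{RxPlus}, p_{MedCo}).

RxPlus's profit: π = (p_{RxPlus} − 56)(328 − 3p_{RxPlus} + 2p_{MedCo}).
∂π/∂p_{RxPlus} = 496 − 6p_{RxPlus} + 2p_{MedCo} = 0 ⇒ p_{RxPlus} = 248/3 + (1/3)p_{MedCo}.
Similarly p_{MedCo} = 481/6 + (1/3)p_{RxPlus}.
Plugging p_{MedCo} into RxPlus's best response: p_{RxPlus} = 248/3 + (1/3)(481/6 + (1/3)p_{RxPlus}) ⇒ (8/9)p_{RxPlus} = 1969/18, so p_{RxPlus} = 123.0625.
Then p_{MedCo} = 481/6 + (1/3)·123.0625 = 121.1875.

123.0625, 121.1875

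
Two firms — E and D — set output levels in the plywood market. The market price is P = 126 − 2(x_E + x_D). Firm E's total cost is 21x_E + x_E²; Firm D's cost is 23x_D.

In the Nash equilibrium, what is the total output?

Firm E's profit: π = x_E(126 − 2(x_E + x_D)) − 21x_E − x_E².
∂π/∂x_E = 105 − 6x_E − 2x_D = 0, so x_E = 17.5 − (1/3)x_D.
For D: ∂π/∂x_D = 103 − 4x_D − 2x_E = 0 ⇒ x_D = 25.75 − 0.5x_E.
Plugging x_D into E's best response: x_E = 17.5 − (1/3)(25.75 − 0.5x_E) ⇒ (5/6)x_E = 107/12, so x_E = 10.7.
Then x_D = 25.75 − 0.5·10.7 = 20.4.
Total output: 10.7 + 20.4 = 31.1.

31.1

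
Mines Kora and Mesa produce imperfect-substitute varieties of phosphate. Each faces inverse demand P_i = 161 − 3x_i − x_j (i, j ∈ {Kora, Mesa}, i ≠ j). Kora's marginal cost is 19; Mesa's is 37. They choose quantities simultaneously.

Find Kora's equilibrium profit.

1297.92

Mine Kora's profit: π = x_{Kora}(161 − 3x_{Kora} − x_{Mesa}) − 19x_{Kora}.
∂π/∂x_{Kora} = 142 − 6x_{Kora} − x_{Mesa} = 0 ⇒ x_{Kora} = 71/3 − (1/6)x_{Mesa}.
Similarly x_{Mesa} = 62/3 − (1/6)x_{Kora}.
Plugging x_{Mesa} into Kora's best response: x_{Kora} = 71/3 − (1/6)(62/3 − (1/6)x_{Kora}) ⇒ (35/36)x_{Kora} = 182/9, so x_{Kora} = 20.8.
Then x_{Mesa} = 62/3 − (1/6)·20.8 = 17.2.
P_{Kora} = 161 − 3·20.8 − 17.2 = 81.4.
Profit = (81.4 − 19)·20.8 = 1297.92.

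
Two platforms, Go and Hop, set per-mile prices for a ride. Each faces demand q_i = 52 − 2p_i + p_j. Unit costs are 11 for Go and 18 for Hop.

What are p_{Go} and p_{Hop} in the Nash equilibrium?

Go's profit: π = (p_{Go} − 11)(52 − 2p_{Go} + p_{Hop}).
∂π/∂p_{Go} = 74 − 4p_{Go} + p_{Hop} = 0 ⇒ p_{Go} = 18.5 + 0.25p_{Hop}.
Similarly p_{Hop} = 22 + 0.25p_{Go}.
Plugging p_{Hop} into Go's best response: p_{Go} = 18.5 + 0.25(22 + 0.25p_{Go}) ⇒ 0.9375p_{Go} = 24, so p_{Go} = 25.6.
Then p_{Hop} = 22 + 0.25·25.6 = 28.4.

25.6, 28.4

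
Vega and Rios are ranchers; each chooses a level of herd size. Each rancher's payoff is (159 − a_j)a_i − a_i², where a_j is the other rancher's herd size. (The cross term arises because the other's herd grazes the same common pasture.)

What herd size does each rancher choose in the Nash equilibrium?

Vega's payoff is (159 − a_R)a_V − a_V².
∂π/∂a_V = 159 − a_R − 2a_V = 0, so a_V = 79.5 − 0.5a_R.
The game is symmetric, so in equilibrium a_R = a_V: the reaction function gives 1.5a_V = 79.5, hence a_V = 53.

53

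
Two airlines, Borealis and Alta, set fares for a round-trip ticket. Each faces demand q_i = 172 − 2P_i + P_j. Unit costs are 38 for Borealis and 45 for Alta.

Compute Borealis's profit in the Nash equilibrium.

Borealis's profit: π = (P_{Borealis} − 38)(172 − 2P_{Borealis} + P_{Alta}).
∂π/∂P_{Borealis} = 248 − 4P_{Borealis} + P_{Alta} = 0 ⇒ P_{Borealis} = 62 + 0.25P_{Alta}.
Similarly P_{Alta} = 65.5 + 0.25P_{Borealis}.
Solving the two reaction functions simultaneously: (1 − (0.25)(0.25))P_{Borealis} = 62 + 0.25·65.5, so 0.9375P_{Borealis} = 78.375 and P_{Borealis} = 83.6.
Then P_{Alta} = 65.5 + 0.25·83.6 = 86.4.
q_{Borealis} = 172 − 2·83.6 + 86.4 = 91.2.
Profit = (83.6 − 38)·91.2 = 4158.72.

4158.72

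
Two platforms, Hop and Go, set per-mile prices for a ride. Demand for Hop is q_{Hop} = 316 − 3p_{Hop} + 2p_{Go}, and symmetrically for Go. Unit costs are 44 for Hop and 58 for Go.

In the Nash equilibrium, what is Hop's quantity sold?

211.875

Hop's profit: π = (p_{Hop} − 44)(316 − 3p_{Hop} + 2p_{Go}).
∂π/∂p_{Hop} = 448 − 6p_{Hop} + 2p_{Go} = 0 ⇒ p_{Hop} = 224/3 + (1/3)p_{Go}.
Similarly p_{Go} = 245/3 + (1/3)p_{Hop}.
Substituting the second reaction function into the first: p_{Hop} = 224/3 + (1/3)(245/3 + (1/3)p_{Hop}), which gives (8/9)p_{Hop} = 917/9 ⇒ p_{Hop} = 114.625.
Then p_{Go} = 245/3 + (1/3)·114.625 = 119.875.
q_{Hop} = 316 − 3·114.625 + 2·119.875 = 211.875.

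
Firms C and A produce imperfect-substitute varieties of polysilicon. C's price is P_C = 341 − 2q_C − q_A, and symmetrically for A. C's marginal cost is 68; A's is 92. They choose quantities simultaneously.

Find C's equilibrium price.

180.4

Firm C's profit: π = q_C(341 − 2q_C − q_A) − 68q_C.
∂π/∂q_C = 273 − 4q_C − q_A = 0 ⇒ q_C = 68.25 − 0.25q_A.
Similarly q_A = 62.25 − 0.25q_C.
Plugging q_A into C's best response: q_C = 68.25 − 0.25(62.25 − 0.25q_C) ⇒ 0.9375q_C = 52.6875, so q_C = 56.2.
Then q_A = 62.25 − 0.25·56.2 = 48.2.
P_C = 341 − 2·56.2 − 48.2 = 180.4.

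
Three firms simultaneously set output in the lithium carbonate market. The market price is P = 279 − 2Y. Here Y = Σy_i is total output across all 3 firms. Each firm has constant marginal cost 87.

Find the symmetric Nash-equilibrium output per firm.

A representative firm's profit is π_i = y_i(279 − 2Y) − 87y_i, with Y = y_i + Σ_{j≠i} y_j.
First-order condition: 192 − 4y_i − 2Σ_{j≠i} y_j = 0.
Imposing symmetry (y_j = y for all j) turns Σ_{j≠i} y_j into 2y, so 192 = 8y and y = 24.

24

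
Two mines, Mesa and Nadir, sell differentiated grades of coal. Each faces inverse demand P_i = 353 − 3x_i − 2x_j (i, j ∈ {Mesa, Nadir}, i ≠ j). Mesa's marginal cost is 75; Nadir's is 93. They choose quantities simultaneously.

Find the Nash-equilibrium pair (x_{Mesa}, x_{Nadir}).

35.875, 31.375

Mine Mesa's profit: π = x_{Mesa}(353 − 3x_{Mesa} − 2x_{Nadir}) − 75x_{Mesa}.
∂π/∂x_{Mesa} = 278 − 6x_{Mesa} − 2x_{Nadir} = 0 ⇒ x_{Mesa} = 139/3 − (1/3)x_{Nadir}.
Similarly x_{Nadir} = 130/3 − (1/3)x_{Mesa}.
Solving the two reaction functions simultaneously: (1 − (−1/3)(−1/3))x_{Mesa} = 139/3 − (1/3)·(130/3), so (8/9)x_{Mesa} = 287/9 and x_{Mesa} = 35.875.
Then x_{Nadir} = 130/3 − (1/3)·35.875 = 31.375.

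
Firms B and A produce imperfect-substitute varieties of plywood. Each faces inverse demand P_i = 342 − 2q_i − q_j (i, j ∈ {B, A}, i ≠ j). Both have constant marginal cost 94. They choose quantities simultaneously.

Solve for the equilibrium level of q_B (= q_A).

Firm B's profit: π = q_B(342 − 2q_B − q_A) − 94q_B.
∂π/∂q_B = 248 − 4q_B − q_A = 0 ⇒ q_B = 62 − 0.25q_A.
By symmetry q_A = q_B; substituting into the reaction function, 1.25q_B = 62 and q_B = 49.6.

49.6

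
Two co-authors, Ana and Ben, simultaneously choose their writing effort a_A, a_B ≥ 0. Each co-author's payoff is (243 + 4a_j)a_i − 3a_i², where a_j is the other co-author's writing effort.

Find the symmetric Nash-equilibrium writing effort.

121.5

Ana's payoff is (243 + 4a_B)a_A − 3a_A².
∂π/∂a_A = 243 + 4a_B − 6a_A = 0, so a_A = 40.5 + (2/3)a_B.
The game is symmetric, so in equilibrium a_B = a_A: the reaction function gives (1/3)a_A = 40.5, hence a_A = 121.5.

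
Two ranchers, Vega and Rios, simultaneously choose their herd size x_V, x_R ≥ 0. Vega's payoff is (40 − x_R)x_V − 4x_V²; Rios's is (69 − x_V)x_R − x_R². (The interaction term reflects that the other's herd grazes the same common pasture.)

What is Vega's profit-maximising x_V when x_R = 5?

Expanding Vega's payoff: 40x_V − x_Rx_V − 4x_V².
∂π/∂x_V = 40 − x_R − 8x_V = 0, so x_V = 5 − 0.125x_R.
At x_R = 5: x_V = 5 − 0.125·5 = 4.375.

4.375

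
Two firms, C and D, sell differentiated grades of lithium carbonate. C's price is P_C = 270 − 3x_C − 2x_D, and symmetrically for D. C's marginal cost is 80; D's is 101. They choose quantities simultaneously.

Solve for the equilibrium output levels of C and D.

Firm C's profit: π = x_C(270 − 3x_C − 2x_D) − 80x_C.
∂π/∂x_C = 190 − 6x_C − 2x_D = 0 ⇒ x_C = 95/3 − (1/3)x_D.
Similarly x_D = 169/6 − (1/3)x_C.
Solving the two reaction functions simultaneously: (1 − (−1/3)(−1/3))x_C = 95/3 − (1/3)·(169/6), so (8/9)x_C = 401/18 and x_C = 25.0625.
Then x_D = 169/6 − (1/3)·25.0625 = 19.8125.

25.0625, 19.8125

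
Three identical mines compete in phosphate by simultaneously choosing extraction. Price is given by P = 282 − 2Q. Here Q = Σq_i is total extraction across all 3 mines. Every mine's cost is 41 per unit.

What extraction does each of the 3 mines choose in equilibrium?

A representative mine's profit is π_i = q_i(282 − 2Q) − 41q_i, with Q = q_i + Σ_{j≠i} q_j.
First-order condition: 241 − 4q_i − 2Σ_{j≠i} q_j = 0.
Imposing symmetry (q_j = q for all j) turns Σ_{j≠i} q_j into 2q, so 241 = 8q and q = 30.125.

30.125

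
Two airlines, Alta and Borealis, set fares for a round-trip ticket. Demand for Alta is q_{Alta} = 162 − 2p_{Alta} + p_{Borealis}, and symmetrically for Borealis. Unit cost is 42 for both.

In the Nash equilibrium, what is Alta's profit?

Alta's profit: π = (p_{Alta} − 42)(162 − 2p_{Alta} + p_{Borealis}).
∂π/∂p_{Alta} = 246 − 4p_{Alta} + p_{Borealis} = 0 ⇒ p_{Alta} = 61.5 + 0.25p_{Borealis}.
The game is symmetric, so in equilibrium p_{Borealis} = p_{Alta}: the reaction function gives 0.75p_{Alta} = 61.5, hence p_{Alta} = 82.
q_{Alta} = 162 − 2·82 + 82 = 80.
Profit = (82 − 42)·80 = 3200.

3200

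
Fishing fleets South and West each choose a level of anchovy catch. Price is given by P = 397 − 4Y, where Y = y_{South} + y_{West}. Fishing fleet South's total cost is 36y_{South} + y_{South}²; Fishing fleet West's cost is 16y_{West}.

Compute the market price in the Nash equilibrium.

163.875

Fishing fleet South's profit: π = y_{South}(397 − 4(y_{South} + y_{West})) − 36y_{South} − y_{South}².
∂π/∂y_{South} = 361 − 10y_{South} − 4y_{West} = 0, so y_{South} = 36.1 − 0.4y_{West}.
For West: ∂π/∂y_{West} = 381 − 8y_{West} − 4y_{South} = 0 ⇒ y_{West} = 47.625 − 0.5y_{South}.
Plugging y_{West} into South's best response: y_{South} = 36.1 − 0.4(47.625 − 0.5y_{South}) ⇒ 0.8y_{South} = 17.05, so y_{South} = 21.3125.
Then y_{West} = 47.625 − 0.5·21.3125 = 1183/32.
Equilibrium price: P = 397 − 4·(1865/32) = 163.875.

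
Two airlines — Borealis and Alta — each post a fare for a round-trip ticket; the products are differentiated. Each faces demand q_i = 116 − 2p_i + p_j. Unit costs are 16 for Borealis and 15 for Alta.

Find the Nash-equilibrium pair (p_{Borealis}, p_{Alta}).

49.2, 48.8

Borealis's profit: π = (p_{Borealis} − 16)(116 − 2p_{Borealis} + p_{Alta}).
∂π/∂p_{Borealis} = 148 − 4p_{Borealis} + p_{Alta} = 0 ⇒ p_{Borealis} = 37 + 0.25p_{Alta}.
Similarly p_{Alta} = 36.5 + 0.25p_{Borealis}.
Plugging p_{Alta} into Borealis's best response: p_{Borealis} = 37 + 0.25(36.5 + 0.25p_{Borealis}) ⇒ 0.9375p_{Borealis} = 46.125, so p_{Borealis} = 49.2.
Then p_{Alta} = 36.5 + 0.25·49.2 = 48.8.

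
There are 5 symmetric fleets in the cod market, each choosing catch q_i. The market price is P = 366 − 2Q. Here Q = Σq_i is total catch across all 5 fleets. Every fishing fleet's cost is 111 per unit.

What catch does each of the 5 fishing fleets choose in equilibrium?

21.25

A representative fishing fleet's profit is π_i = q_i(366 − 2Q) − 111q_i, with Q = q_i + Σ_{j≠i} q_j.
First-order condition: 255 − 4q_i − 2Σ_{j≠i} q_j = 0.
With identical fishing fleets, set every q_j = q: then 255 − 4q − 8q = 0, i.e. q = 255/12 = 21.25.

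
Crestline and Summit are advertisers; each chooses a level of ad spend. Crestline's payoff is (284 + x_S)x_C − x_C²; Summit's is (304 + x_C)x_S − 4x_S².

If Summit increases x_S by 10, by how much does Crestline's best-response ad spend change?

Expanding Crestline's payoff: 284x_C + x_Sx_C − x_C².
∂π/∂x_C = 284 + x_S − 2x_C = 0, so x_C = 142 + 0.5x_S.
The reaction-function slope is 0.5, so a 10-unit rise in x_S moves x_C by 0.5 × 10 = 5. Crestline's best response rises — the actions are strategic complements.

5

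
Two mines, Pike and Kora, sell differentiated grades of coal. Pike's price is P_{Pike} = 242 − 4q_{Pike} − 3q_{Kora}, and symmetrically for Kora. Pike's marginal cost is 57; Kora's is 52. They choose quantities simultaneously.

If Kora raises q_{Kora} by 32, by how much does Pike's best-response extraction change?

Mine Pike's profit: π = q_{Pike}(242 − 4q_{Pike} − 3q_{Kora}) − 57q_{Pike}.
∂π/∂q_{Pike} = 185 − 8q_{Pike} − 3q_{Kora} = 0 ⇒ q_{Pike} = 23.125 − 0.375q_{Kora}.
The reaction-function slope is −0.375, so a 32-unit rise in q_{Kora} moves q_{Pike} by −0.375 × 32 = −12. Pike's best response falls — the actions are strategic substitutes.

-12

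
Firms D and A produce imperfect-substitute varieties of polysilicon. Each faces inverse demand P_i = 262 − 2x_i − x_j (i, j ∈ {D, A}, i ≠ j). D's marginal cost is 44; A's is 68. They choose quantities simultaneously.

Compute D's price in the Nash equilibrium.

Firm D's profit: π = x_D(262 − 2x_D − x_A) − 44x_D.
∂π/∂x_D = 218 − 4x_D − x_A = 0 ⇒ x_D = 54.5 − 0.25x_A.
Similarly x_A = 48.5 − 0.25x_D.
Solving the two reaction functions simultaneously: (1 − (−0.25)(−0.25))x_D = 54.5 − 0.25·48.5, so 0.9375x_D = 42.375 and x_D = 45.2.
Then x_A = 48.5 − 0.25·45.2 = 37.2.
P_D = 262 − 2·45.2 − 37.2 = 134.4.

134.4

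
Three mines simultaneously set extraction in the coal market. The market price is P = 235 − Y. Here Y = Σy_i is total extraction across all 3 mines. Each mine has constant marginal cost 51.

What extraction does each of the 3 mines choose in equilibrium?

A representative mine's profit is π_i = y_i(235 − Y) − 51y_i, with Y = y_i + Σ_{j≠i} y_j.
First-order condition: 184 − 2y_i − Σ_{j≠i} y_j = 0.
With identical mines, set every y_j = y: then 184 − 2y − 2y = 0, i.e. y = 184/4 = 46.

46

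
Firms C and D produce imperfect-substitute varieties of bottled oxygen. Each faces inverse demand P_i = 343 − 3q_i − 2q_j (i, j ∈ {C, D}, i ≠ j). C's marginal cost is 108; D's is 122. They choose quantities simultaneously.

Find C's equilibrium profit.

Firm C's profit: π = q_C(343 − 3q_C − 2q_D) − 108q_C.
∂π/∂q_C = 235 − 6q_C − 2q_D = 0 ⇒ q_C = 235/6 − (1/3)q_D.
Similarly q_D = 221/6 − (1/3)q_C.
Solving the two reaction functions simultaneously: (1 − (−1/3)(−1/3))q_C = 235/6 − (1/3)·(221/6), so (8/9)q_C = 242/9 and q_C = 30.25.
Then q_D = 221/6 − (1/3)·30.25 = 26.75.
P_C = 343 − 3·30.25 − 2·26.75 = 198.75.
Profit = (198.75 − 108)·30.25 = 2745.1875.

2745.1875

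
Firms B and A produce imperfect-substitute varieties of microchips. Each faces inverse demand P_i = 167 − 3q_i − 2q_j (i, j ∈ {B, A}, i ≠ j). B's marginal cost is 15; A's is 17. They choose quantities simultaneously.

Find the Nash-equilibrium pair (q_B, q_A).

19.125, 18.625

Firm B's profit: π = q_B(167 − 3q_B − 2q_A) − 15q_B.
∂π/∂q_B = 152 − 6q_B − 2q_A = 0 ⇒ q_B = 76/3 − (1/3)q_A.
Similarly q_A = 25 − (1/3)q_B.
Plugging q_A into B's best response: q_B = 76/3 − (1/3)(25 − (1/3)q_B) ⇒ (8/9)q_B = 17, so q_B = 19.125.
Then q_A = 25 − (1/3)·19.125 = 18.625.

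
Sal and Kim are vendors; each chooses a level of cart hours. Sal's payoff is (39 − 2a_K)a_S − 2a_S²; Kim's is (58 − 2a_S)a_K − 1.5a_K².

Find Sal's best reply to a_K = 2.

Expanding Sal's payoff: 39a_S − 2a_Ka_S − 2a_S².
∂π/∂a_S = 39 − 2a_K − 4a_S = 0, so a_S = 9.75 − 0.5a_K.
At a_K = 2: a_S = 9.75 − 0.5·2 = 8.75.

8.75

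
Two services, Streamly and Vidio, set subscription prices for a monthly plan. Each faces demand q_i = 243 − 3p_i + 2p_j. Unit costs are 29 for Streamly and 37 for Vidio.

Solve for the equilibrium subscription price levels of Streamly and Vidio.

Streamly's profit: π = (p_{Streamly} − 29)(243 − 3p_{Streamly} + 2p_{Vidio}).
∂π/∂p_{Streamly} = 330 − 6p_{Streamly} + 2p_{Vidio} = 0 ⇒ p_{Streamly} = 55 + (1/3)p_{Vidio}.
Similarly p_{Vidio} = 59 + (1/3)p_{Streamly}.
Plugging p_{Vidio} into Streamly's best response: p_{Streamly} = 55 + (1/3)(59 + (1/3)p_{Streamly}) ⇒ (8/9)p_{Streamly} = 224/3, so p_{Streamly} = 84.
Then p_{Vidio} = 59 + (1/3)·84 = 87.

84, 87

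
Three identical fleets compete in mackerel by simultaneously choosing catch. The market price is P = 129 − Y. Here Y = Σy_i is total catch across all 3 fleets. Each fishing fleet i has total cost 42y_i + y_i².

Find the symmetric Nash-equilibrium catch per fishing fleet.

A representative fishing fleet's profit is π_i = y_i(129 − Y) − 42y_i − y_i², with Y = y_i + Σ_{j≠i} y_j.
First-order condition: 87 − 4y_i − Σ_{j≠i} y_j = 0.
Imposing symmetry (y_j = y for all j) turns Σ_{j≠i} y_j into 2y, so 87 = 6y and y = 14.5.

14.5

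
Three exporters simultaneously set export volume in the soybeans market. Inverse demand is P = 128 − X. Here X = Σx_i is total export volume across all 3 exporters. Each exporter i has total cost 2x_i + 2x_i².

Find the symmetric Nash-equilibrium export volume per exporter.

15.75

A representative exporter's profit is π_i = x_i(128 − X) − 2x_i − 2x_i², with X = x_i + Σ_{j≠i} x_j.
First-order condition: 126 − 6x_i − Σ_{j≠i} x_j = 0.
In a symmetric equilibrium every exporter chooses the same x, so Σ_{j≠i} x_j = 2x. The condition becomes 126 − 8x = 0, giving x = 126/8 = 15.75.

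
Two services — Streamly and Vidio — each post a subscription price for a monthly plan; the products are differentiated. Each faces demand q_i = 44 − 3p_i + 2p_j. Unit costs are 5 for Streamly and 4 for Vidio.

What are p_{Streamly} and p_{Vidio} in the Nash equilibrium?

14.5625, 14.1875

Streamly's profit: π = (p_{Streamly} − 5)(44 − 3p_{Streamly} + 2p_{Vidio}).
∂π/∂p_{Streamly} = 59 − 6p_{Streamly} + 2p_{Vidio} = 0 ⇒ p_{Streamly} = 59/6 + (1/3)p_{Vidio}.
Similarly p_{Vidio} = 28/3 + (1/3)p_{Streamly}.
Plugging p_{Vidio} into Streamly's best response: p_{Streamly} = 59/6 + (1/3)(28/3 + (1/3)p_{Streamly}) ⇒ (8/9)p_{Streamly} = 233/18, so p_{Streamly} = 14.5625.
Then p_{Vidio} = 28/3 + (1/3)·14.5625 = 14.1875.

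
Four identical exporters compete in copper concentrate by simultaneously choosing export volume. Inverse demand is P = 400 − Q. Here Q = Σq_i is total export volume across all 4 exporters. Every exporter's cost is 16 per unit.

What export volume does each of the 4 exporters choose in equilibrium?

76.8

A representative exporter's profit is π_i = q_i(400 − Q) − 16q_i, with Q = q_i + Σ_{j≠i} q_j.
First-order condition: 384 − 2q_i − Σ_{j≠i} q_j = 0.
Imposing symmetry (q_j = q for all j) turns Σ_{j≠i} q_j into 3q, so 384 = 5q and q = 76.8.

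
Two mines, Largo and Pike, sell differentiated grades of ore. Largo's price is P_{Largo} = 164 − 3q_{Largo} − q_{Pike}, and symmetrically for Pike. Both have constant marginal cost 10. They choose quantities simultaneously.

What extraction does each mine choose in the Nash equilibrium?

22

Mine Largo's profit: π = q_{Largo}(164 − 3q_{Largo} − q_{Pike}) − 10q_{Largo}.
∂π/∂q_{Largo} = 154 − 6q_{Largo} − q_{Pike} = 0 ⇒ q_{Largo} = 77/3 − (1/6)q_{Pike}.
Setting q_{Largo} = q_{Pike} in the reaction function: q_{Largo} = 77/3 − (1/6)q_{Largo}, so q_{Largo} = (77/3) / (7/6) = 22.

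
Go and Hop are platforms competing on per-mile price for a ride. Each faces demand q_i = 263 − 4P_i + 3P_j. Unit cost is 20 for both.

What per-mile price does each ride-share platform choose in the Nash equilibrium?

Go's profit: π = (P_{Go} − 20)(263 − 4P_{Go} + 3P_{Hop}).
∂π/∂P_{Go} = 343 − 8P_{Go} + 3P_{Hop} = 0 ⇒ P_{Go} = 42.875 + 0.375P_{Hop}.
The game is symmetric, so in equilibrium P_{Hop} = P_{Go}: the reaction function gives 0.625P_{Go} = 42.875, hence P_{Go} = 68.6.

68.6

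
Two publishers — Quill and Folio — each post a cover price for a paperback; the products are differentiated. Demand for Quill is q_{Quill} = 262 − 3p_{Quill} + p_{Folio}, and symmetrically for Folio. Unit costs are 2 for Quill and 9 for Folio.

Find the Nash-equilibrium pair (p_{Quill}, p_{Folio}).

54.2, 57.2

Quill's profit: π = (p_{Quill} − 2)(262 − 3p_{Quill} + p_{Folio}).
∂π/∂p_{Quill} = 268 − 6p_{Quill} + p_{Folio} = 0 ⇒ p_{Quill} = 134/3 + (1/6)p_{Folio}.
Similarly p_{Folio} = 289/6 + (1/6)p_{Quill}.
Substituting the second reaction function into the first: p_{Quill} = 134/3 + (1/6)(289/6 + (1/6)p_{Quill}), which gives (35/36)p_{Quill} = 1897/36 ⇒ p_{Quill} = 54.2.
Then p_{Folio} = 289/6 + (1/6)·54.2 = 57.2.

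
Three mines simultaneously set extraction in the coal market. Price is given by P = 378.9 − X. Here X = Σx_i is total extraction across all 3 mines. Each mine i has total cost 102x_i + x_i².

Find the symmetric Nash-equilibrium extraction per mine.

46.15

A representative mine's profit is π_i = x_i(378.9 − X) − 102x_i − x_i², with X = x_i + Σ_{j≠i} x_j.
First-order condition: 276.9 − 4x_i − Σ_{j≠i} x_j = 0.
With identical mines, set every x_j = x: then 276.9 − 4x − 2x = 0, i.e. x = 276.9/6 = 46.15.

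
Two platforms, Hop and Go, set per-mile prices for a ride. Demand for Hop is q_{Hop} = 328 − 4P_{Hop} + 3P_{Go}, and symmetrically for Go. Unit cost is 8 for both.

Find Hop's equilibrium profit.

Hop's profit: π = (P_{Hop} − 8)(328 − 4P_{Hop} + 3P_{Go}).
∂π/∂P_{Hop} = 360 − 8P_{Hop} + 3P_{Go} = 0 ⇒ P_{Hop} = 45 + 0.375P_{Go}.
The game is symmetric, so in equilibrium P_{Go} = P_{Hop}: the reaction function gives 0.625P_{Hop} = 45, hence P_{Hop} = 72.
q_{Hop} = 328 − 4·72 + 3·72 = 256.
Profit = (72 − 8)·256 = 16384.

16384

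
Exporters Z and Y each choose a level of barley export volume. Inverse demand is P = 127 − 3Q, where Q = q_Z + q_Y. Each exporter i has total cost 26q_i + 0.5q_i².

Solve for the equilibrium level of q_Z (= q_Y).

10.1

Exporter Z's profit: π = q_Z(127 − 3(q_Z + q_Y)) − 26q_Z − 0.5q_Z².
∂π/∂q_Z = 101 − 7q_Z − 3q_Y = 0, so q_Z = 101/7 − (3/7)q_Y.
Setting q_Z = q_Y in the reaction function: q_Z = 101/7 − (3/7)q_Z, so q_Z = (101/7) / (10/7) = 10.1.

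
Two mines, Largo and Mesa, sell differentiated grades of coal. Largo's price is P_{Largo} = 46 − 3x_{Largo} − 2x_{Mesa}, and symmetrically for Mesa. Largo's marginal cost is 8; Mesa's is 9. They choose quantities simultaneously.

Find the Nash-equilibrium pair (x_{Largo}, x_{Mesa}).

4.8125, 4.5625

Mine Largo's profit: π = x_{Largo}(46 − 3x_{Largo} − 2x_{Mesa}) − 8x_{Largo}.
∂π/∂x_{Largo} = 38 − 6x_{Largo} − 2x_{Mesa} = 0 ⇒ x_{Largo} = 19/3 − (1/3)x_{Mesa}.
Similarly x_{Mesa} = 37/6 − (1/3)x_{Largo}.
Solving the two reaction functions simultaneously: (1 − (−1/3)(−1/3))x_{Largo} = 19/3 − (1/3)·(37/6), so (8/9)x_{Largo} = 77/18 and x_{Largo} = 4.8125.
Then x_{Mesa} = 37/6 − (1/3)·4.8125 = 4.5625.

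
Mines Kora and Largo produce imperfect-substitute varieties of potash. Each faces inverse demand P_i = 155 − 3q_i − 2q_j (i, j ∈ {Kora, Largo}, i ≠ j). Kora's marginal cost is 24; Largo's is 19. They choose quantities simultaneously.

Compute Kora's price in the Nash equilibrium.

Mine Kora's profit: π = q_{Kora}(155 − 3q_{Kora} − 2q_{Largo}) − 24q_{Kora}.
∂π/∂q_{Kora} = 131 − 6q_{Kora} − 2q_{Largo} = 0 ⇒ q_{Kora} = 131/6 − (1/3)q_{Largo}.
Similarly q_{Largo} = 68/3 − (1/3)q_{Kora}.
Plugging q_{Largo} into Kora's best response: q_{Kora} = 131/6 − (1/3)(68/3 − (1/3)q_{Kora}) ⇒ (8/9)q_{Kora} = 257/18, so q_{Kora} = 16.0625.
Then q_{Largo} = 68/3 − (1/3)·16.0625 = 17.3125.
P_{Kora} = 155 − 3·16.0625 − 2·17.3125 = 72.1875.

72.1875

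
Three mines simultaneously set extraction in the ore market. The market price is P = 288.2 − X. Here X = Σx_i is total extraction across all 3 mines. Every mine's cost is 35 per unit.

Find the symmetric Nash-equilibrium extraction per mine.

A representative mine's profit is π_i = x_i(288.2 − X) − 35x_i, with X = x_i + Σ_{j≠i} x_j.
First-order condition: 253.2 − 2x_i − Σ_{j≠i} x_j = 0.
With identical mines, set every x_j = x: then 253.2 − 2x − 2x = 0, i.e. x = 253.2/4 = 63.3.

63.3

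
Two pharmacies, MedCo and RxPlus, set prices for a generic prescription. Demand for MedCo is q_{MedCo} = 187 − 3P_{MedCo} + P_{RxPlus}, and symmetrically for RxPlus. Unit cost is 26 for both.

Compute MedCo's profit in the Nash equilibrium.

MedCo's profit: π = (P_{MedCo} − 26)(187 − 3P_{MedCo} + P_{RxPlus}).
∂π/∂P_{MedCo} = 265 − 6P_{MedCo} + P_{RxPlus} = 0 ⇒ P_{MedCo} = 265/6 + (1/6)P_{RxPlus}.
By symmetry P_{RxPlus} = P_{MedCo}; substituting into the reaction function, (5/6)P_{MedCo} = 265/6 and P_{MedCo} = 53.
q_{MedCo} = 187 − 3·53 + 53 = 81.
Profit = (53 − 26)·81 = 2187.

2187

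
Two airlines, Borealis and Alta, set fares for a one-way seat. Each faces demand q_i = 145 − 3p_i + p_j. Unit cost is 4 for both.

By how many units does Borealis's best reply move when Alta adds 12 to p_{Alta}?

2

Borealis's profit: π = (p_{Borealis} − 4)(145 − 3p_{Borealis} + p_{Alta}).
∂π/∂p_{Borealis} = 157 − 6p_{Borealis} + p_{Alta} = 0 ⇒ p_{Borealis} = 157/6 + (1/6)p_{Alta}.
The reaction-function slope is 1/6, so a 12-unit rise in p_{Alta} moves p_{Borealis} by 1/6 × 12 = 2. Borealis's best response rises — the actions are strategic complements.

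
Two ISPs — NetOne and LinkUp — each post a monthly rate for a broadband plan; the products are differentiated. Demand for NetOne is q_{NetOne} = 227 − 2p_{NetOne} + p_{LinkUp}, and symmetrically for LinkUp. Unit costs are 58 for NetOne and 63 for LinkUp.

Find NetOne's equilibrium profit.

6498

NetOne's profit: π = (p_{NetOne} − 58)(227 − 2p_{NetOne} + p_{LinkUp}).
∂π/∂p_{NetOne} = 343 − 4p_{NetOne} + p_{LinkUp} = 0 ⇒ p_{NetOne} = 85.75 + 0.25p_{LinkUp}.
Similarly p_{LinkUp} = 88.25 + 0.25p_{NetOne}.
Plugging p_{LinkUp} into NetOne's best response: p_{NetOne} = 85.75 + 0.25(88.25 + 0.25p_{NetOne}) ⇒ 0.9375p_{NetOne} = 107.8125, so p_{NetOne} = 115.
Then p_{LinkUp} = 88.25 + 0.25·115 = 117.
q_{NetOne} = 227 − 2·115 + 117 = 114.
Profit = (115 − 58)·114 = 6498.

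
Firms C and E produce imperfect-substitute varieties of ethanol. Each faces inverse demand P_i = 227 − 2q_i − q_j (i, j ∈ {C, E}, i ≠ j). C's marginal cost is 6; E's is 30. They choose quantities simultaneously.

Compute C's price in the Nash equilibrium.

Firm C's profit: π = q_C(227 − 2q_C − q_E) − 6q_C.
∂π/∂q_C = 221 − 4q_C − q_E = 0 ⇒ q_C = 55.25 − 0.25q_E.
Similarly q_E = 49.25 − 0.25q_C.
Plugging q_E into C's best response: q_C = 55.25 − 0.25(49.25 − 0.25q_C) ⇒ 0.9375q_C = 42.9375, so q_C = 45.8.
Then q_E = 49.25 − 0.25·45.8 = 37.8.
P_C = 227 − 2·45.8 − 37.8 = 97.6.

97.6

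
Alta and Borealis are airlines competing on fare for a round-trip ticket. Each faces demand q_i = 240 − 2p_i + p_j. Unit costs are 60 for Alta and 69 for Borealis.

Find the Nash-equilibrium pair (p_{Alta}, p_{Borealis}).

121.2, 124.8

Alta's profit: π = (p_{Alta} − 60)(240 − 2p_{Alta} + p_{Borealis}).
∂π/∂p_{Alta} = 360 − 4p_{Alta} + p_{Borealis} = 0 ⇒ p_{Alta} = 90 + 0.25p_{Borealis}.
Similarly p_{Borealis} = 94.5 + 0.25p_{Alta}.
Substituting the second reaction function into the first: p_{Alta} = 90 + 0.25(94.5 + 0.25p_{Alta}), which gives 0.9375p_{Alta} = 113.625 ⇒ p_{Alta} = 121.2.
Then p_{Borealis} = 94.5 + 0.25·121.2 = 124.8.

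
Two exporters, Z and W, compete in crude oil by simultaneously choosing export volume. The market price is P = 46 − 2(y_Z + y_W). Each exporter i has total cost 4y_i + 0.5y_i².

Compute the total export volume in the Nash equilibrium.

12

Exporter Z's profit: π = y_Z(46 − 2(y_Z + y_W)) − 4y_Z − 0.5y_Z².
∂π/∂y_Z = 42 − 5y_Z − 2y_W = 0, so y_Z = 8.4 − 0.4y_W.
Setting y_Z = y_W in the reaction function: y_Z = 8.4 − 0.4y_Z, so y_Z = 8.4 / 1.4 = 6.
Total export volume: 6 + 6 = 12.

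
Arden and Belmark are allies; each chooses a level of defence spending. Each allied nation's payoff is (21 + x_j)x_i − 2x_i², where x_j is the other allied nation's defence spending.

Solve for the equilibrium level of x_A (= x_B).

7

Arden's payoff is (21 + x_B)x_A − 2x_A².
∂π/∂x_A = 21 + x_B − 4x_A = 0, so x_A = 5.25 + 0.25x_B.
The game is symmetric, so in equilibrium x_B = x_A: the reaction function gives 0.75x_A = 5.25, hence x_A = 7.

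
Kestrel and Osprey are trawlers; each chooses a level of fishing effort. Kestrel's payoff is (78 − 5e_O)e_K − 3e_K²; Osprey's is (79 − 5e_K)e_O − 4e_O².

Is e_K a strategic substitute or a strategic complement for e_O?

strategic substitutes

Expanding Kestrel's payoff: 78e_K − 5e_Oe_K − 3e_K².
∂π/∂e_K = 78 − 5e_O − 6e_K = 0, so e_K = 13 − (5/6)e_O.
The best-response slope de_K/de_O = −5/6 < 0: the reaction function is downward-sloping, so the choices are strategic substitutes.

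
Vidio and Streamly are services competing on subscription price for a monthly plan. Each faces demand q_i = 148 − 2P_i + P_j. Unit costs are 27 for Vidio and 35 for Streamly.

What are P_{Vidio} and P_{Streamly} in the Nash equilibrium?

68.4, 71.6

Vidio's profit: π = (P_{Vidio} − 27)(148 − 2P_{Vidio} + P_{Streamly}).
∂π/∂P_{Vidio} = 202 − 4P_{Vidio} + P_{Streamly} = 0 ⇒ P_{Vidio} = 50.5 + 0.25P_{Streamly}.
Similarly P_{Streamly} = 54.5 + 0.25P_{Vidio}.
Solving the two reaction functions simultaneously: (1 − (0.25)(0.25))P_{Vidio} = 50.5 + 0.25·54.5, so 0.9375P_{Vidio} = 64.125 and P_{Vidio} = 68.4.
Then P_{Streamly} = 54.5 + 0.25·68.4 = 71.6.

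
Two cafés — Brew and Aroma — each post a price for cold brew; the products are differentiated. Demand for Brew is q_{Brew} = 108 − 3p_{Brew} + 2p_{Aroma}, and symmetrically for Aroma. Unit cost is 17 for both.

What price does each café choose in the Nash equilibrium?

39.75

Brew's profit: π = (p_{Brew} − 17)(108 − 3p_{Brew} + 2p_{Aroma}).
∂π/∂p_{Brew} = 159 − 6p_{Brew} + 2p_{Aroma} = 0 ⇒ p_{Brew} = 26.5 + (1/3)p_{Aroma}.
The game is symmetric, so in equilibrium p_{Aroma} = p_{Brew}: the reaction function gives (2/3)p_{Brew} = 26.5, hence p_{Brew} = 39.75.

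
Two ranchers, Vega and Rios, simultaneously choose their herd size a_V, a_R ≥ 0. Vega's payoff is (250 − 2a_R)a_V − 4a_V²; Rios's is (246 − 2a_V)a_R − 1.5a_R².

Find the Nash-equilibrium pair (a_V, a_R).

Expanding Vega's payoff: 250a_V − 2a_Ra_V − 4a_V².
∂π/∂a_V = 250 − 2a_R − 8a_V = 0, so a_V = 31.25 − 0.25a_R.
Likewise for Rios: a_R = 82 − (2/3)a_V.
Solving the two reaction functions simultaneously: (1 − (−0.25)(−2/3))a_V = 31.25 − 0.25·82, so (5/6)a_V = 10.75 and a_V = 12.9.
Then a_R = 82 − (2/3)·12.9 = 73.4.

12.9, 73.4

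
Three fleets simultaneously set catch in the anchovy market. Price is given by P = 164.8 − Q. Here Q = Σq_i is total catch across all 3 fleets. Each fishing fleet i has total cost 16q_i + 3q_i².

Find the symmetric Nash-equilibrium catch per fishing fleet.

14.88

A representative fishing fleet's profit is π_i = q_i(164.8 − Q) − 16q_i − 3q_i², with Q = q_i + Σ_{j≠i} q_j.
First-order condition: 148.8 − 8q_i − Σ_{j≠i} q_j = 0.
With identical fishing fleets, set every q_j = q: then 148.8 − 8q − 2q = 0, i.e. q = 148.8/10 = 14.88.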